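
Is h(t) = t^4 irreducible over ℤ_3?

No

Check for roots in ℤ_3: h(0) = 0 → root; h(1) = 1; h(2) = 1.
h(0) = 0, so (t) divides h(t); h is reducible.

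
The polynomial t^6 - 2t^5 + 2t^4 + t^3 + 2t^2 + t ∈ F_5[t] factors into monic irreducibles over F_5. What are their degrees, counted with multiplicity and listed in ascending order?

Write h(t) = t^6 - 2t^5 + 2t^4 + t^3 + 2t^2 + t.
Roots in F_5: h(0) = 0 → root; h(1) = 0 → root; h(2) = 0 → root; h(3) = 3; h(4) = 0 → root.
Linear factors from roots: (t), (t - 1), (t - 2), (t + 1).
Complete factorization: h(t) = (t)·(t + 1)·(t - 2)·(t - 1)·(t^2 - 2).
Factor degrees with multiplicity: 1 + 1 + 1 + 1 + 2 = 6.

1, 1, 1, 1, 2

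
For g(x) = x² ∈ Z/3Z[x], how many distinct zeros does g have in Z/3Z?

Evaluate at each of the 3 elements of Z/3Z:
g(0) = 0 → root; g(1) = 1; g(2) = 1.
Roots: {0}.

1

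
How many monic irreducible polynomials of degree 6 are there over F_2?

The number of monic irreducibles of degree 6 over GF(2) is (1/6)·Σ_{d∣6} μ(6/d) 2^d.
Divisors of 6: 1, 2, 3, 6; μ(6/d) for each: 1, -1, -1, 1.
Σ = 2^1 − 2^2 − 2^3 + 2^6 = 54.
N = 54/6 = 9.

9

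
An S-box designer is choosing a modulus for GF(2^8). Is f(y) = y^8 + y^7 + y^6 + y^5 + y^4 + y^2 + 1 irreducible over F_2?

Yes

Check for roots in F_2: f(0) = 1; f(1) = 1.
No roots, so no linear factors.
Monic irreducibles of degree 2 over GF(2): y^2 + y + 1.
None of them divide f (all give nonzero remainder).
Monic irreducibles of degree 3 over GF(2): y^3 + y + 1, y^3 + y^2 + 1.
None of them divide f (all give nonzero remainder).
Monic irreducibles of degree 4 over GF(2): y^4 + y + 1, y^4 + y^3 + 1, y^4 + y^3 + y^2 + y + 1.
None of them divide f (all give nonzero remainder).
No irreducible factor of degree ≤ 4 exists, so f is irreducible over GF(2).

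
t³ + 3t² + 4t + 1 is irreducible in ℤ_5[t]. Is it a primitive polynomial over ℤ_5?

Write f(t) = t³ + 3t² + 4t + 1.
|GF(5^3)^×| = 5^3 − 1 = 124. Prime factorization: 124 = 2^2·31.
f is primitive ⇔ t has order 124 in GF(5)[t]/(f), i.e. t^(124/q) ≠ 1 for each prime q | 124.
t^(62) mod f = 1
t^(4) mod f = t + 3.
Since t^(62) = 1, the order of t divides 62 < 124; not primitive.

No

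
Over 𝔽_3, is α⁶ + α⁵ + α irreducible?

No

Write m(α) = α⁶ + α⁵ + α.
Check for roots in 𝔽_3: m(0) = 0 → root; m(1) = 0 → root; m(2) = 2.
m(0) = 0, so (α) divides m(α); m is reducible.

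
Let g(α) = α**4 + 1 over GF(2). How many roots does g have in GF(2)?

1

Evaluate at each of the 2 elements of GF(2):
g(0) = 1; g(1) = 0 → root.
Roots: {1}.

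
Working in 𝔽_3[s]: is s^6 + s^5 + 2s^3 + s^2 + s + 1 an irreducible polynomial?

Write P(s) = s^6 + s^5 + 2s^3 + s^2 + s + 1.
Check for roots in 𝔽_3: P(0) = 1; P(1) = 1; P(2) = 2.
No roots, so no linear factors.
Monic irreducibles of degree 2 over GF(3): s^2 + 1, s^2 + s + 2, s^2 + 2s + 2.
None of them divide P (all give nonzero remainder).
Degree-3 irreducible divisors: test the 8 monic irreducibles of degree 3 over GF(3).
None of them divide P (all give nonzero remainder).
No irreducible factor of degree ≤ 3 exists, so P is irreducible over GF(3).

Yes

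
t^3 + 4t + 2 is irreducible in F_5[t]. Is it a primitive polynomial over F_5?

Yes

Write f(t) = t^3 + 4t + 2.
|GF(5^3)^×| = 5^3 − 1 = 124. Prime factorization: 124 = 2^2·31.
f is primitive ⇔ t has order 124 in GF(5)[t]/(f), i.e. t^(124/q) ≠ 1 for each prime q | 124.
t^(62) mod f = 4.
t^(4) mod f = t^2 + 3t.
None equal 1, so t has full order 124; f is primitive.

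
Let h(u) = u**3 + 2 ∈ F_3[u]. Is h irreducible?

Check for roots in F_3: h(0) = 2; h(1) = 0 → root; h(2) = 1.
h(1) = 0, so (u − 1) divides h(u); h is reducible.

No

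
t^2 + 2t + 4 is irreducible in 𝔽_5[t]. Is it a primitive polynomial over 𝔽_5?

Write f(t) = t^2 + 2t + 4.
|GF(5^2)^×| = 5^2 − 1 = 24. Prime factorization: 24 = 2^3·3.
f is primitive ⇔ t has order 24 in GF(5)[t]/(f), i.e. t^(24/q) ≠ 1 for each prime q | 24.
t^(12) mod f = 1
t^(8) mod f = 2t + 4.
Since t^(12) = 1, the order of t divides 12 < 24; not primitive.

No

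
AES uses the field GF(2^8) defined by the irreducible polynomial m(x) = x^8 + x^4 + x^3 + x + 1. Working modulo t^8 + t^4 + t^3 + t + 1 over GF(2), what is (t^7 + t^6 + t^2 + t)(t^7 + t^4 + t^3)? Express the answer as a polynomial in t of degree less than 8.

Multiply in GF(2)[t]: (t^7 + t^6 + t^2 + t)·(t^7 + t^4 + t^3) = t^14 + t^13 + t^11 + t^8 + t^6 + t^4.
Reduce using t^8 ≡ t^4 + t^3 + t + 1 (mod t^8 + t^4 + t^3 + t + 1).
Reduced: t^6 + t^2.

t^6 + t^2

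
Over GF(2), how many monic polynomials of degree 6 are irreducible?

9

Gauss's count: N_{2}(6) = (1/6) Σ_{d|6} μ(6/d)·2^d.
Divisors of 6: 1, 2, 3, 6; μ(6/d) for each: 1, -1, -1, 1.
Σ = 2^1 − 2^2 − 2^3 + 2^6 = 54.
N = 54/6 = 9.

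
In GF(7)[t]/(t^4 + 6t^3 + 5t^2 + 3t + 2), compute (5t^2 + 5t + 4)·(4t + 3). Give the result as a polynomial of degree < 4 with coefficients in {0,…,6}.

6t^3 + 3t + 5

Multiply in GF(7)[t]: (5t^2 + 5t + 4)·(4t + 3) = 6t^3 + 3t + 5.
Reduced: 6t^3 + 3t + 5.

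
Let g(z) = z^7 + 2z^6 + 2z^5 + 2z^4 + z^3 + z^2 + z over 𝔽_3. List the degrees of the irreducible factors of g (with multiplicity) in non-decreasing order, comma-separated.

1, 1, 2, 3

Roots in 𝔽_3: g(0) = 0 → root; g(1) = 1; g(2) = 0 → root.
Linear factors from roots: (z), (z + 1).
Complete factorization: g(z) = (z)·(z + 1)·(z^2 + z + 2)·(z^3 + 2z + 2).
Factor degrees with multiplicity: 1 + 1 + 2 + 3 = 7.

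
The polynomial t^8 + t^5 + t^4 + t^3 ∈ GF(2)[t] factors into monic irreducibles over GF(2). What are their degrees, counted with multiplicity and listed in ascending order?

Write g(t) = t^8 + t^5 + t^4 + t^3.
Roots in GF(2): g(0) = 0 → root; g(1) = 0 → root.
Linear factors from roots: (t), (t + 1).
Complete factorization: g(t) = (t + 1)^2·(t)^3·(t^3 + t + 1).
Factor degrees with multiplicity: 1 + 1 + 1 + 1 + 1 + 3 = 8.

1, 1, 1, 1, 1, 3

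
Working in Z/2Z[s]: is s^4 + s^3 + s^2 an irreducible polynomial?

Write f(s) = s^4 + s^3 + s^2.
Check for roots in Z/2Z: f(0) = 0 → root; f(1) = 1.
f(0) = 0, so (s) divides f(s); f is reducible.

No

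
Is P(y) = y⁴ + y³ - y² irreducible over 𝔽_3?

No

Check for roots in 𝔽_3: P(0) = 0 → root; P(1) = 1; P(2) = 2.
P(0) = 0, so (y) divides P(y); P is reducible.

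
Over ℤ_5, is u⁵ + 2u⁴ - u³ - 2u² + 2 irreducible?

No

Write f(u) = u⁵ + 2u⁴ - u³ - 2u² + 2.
Check for roots in ℤ_5: f(0) = 2; f(1) = 2; f(2) = 0 → root; f(3) = 2; f(4) = 2.
f(2) = 0, so (u − 2) divides f(u); f is reducible.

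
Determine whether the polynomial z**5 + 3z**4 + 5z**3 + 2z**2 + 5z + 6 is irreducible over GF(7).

No

Write m(z) = z**5 + 3z**4 + 5z**3 + 2z**2 + 5z + 6.
Check for roots in GF(7): m(0) = 6; m(1) = 1; m(2) = 4; m(3) = 2; m(4) = 0 → root; m(5) = 1; m(6) = 0 → root.
m(4) = 0, so (z − 4) divides m(z); m is reducible.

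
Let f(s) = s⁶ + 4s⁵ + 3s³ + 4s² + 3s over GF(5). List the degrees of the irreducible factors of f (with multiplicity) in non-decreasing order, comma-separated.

1, 1, 1, 3

Roots in GF(5): f(0) = 0 → root; f(1) = 0 → root; f(2) = 3; f(3) = 2; f(4) = 0 → root.
Linear factors from roots: (s), (s + 4), (s + 1).
Complete factorization: f(s) = (s)·(s + 1)·(s + 4)·(s³ + 4s² + s + 2).
Factor degrees with multiplicity: 1 + 1 + 1 + 3 = 6.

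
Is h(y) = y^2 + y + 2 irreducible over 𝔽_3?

Check for roots in 𝔽_3: h(0) = 2; h(1) = 1; h(2) = 2.
No roots. A degree-2 polynomial over a field with no linear factor is irreducible.

Yes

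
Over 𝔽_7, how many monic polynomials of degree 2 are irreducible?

21

x^(7^2) − x is the product of all monic irreducibles of degree dividing 2; Möbius inversion gives N = (1/2) Σ μ(2/d)·7^d.
Divisors of 2: 1, 2; μ(2/d) for each: -1, 1.
Σ = − 7^1 + 7^2 = 42.
N = 42/2 = 21.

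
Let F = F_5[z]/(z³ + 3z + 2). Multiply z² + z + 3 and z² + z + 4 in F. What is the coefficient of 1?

3

Multiply in F_5[z]: (z² + z + 3)·(z² + z + 4) = z⁴ + 2z³ + 3z² + 2z + 2.
Reduce using z³ ≡ 2z + 3 (mod z³ + 3z + 2).
Reduced: 4z + 3.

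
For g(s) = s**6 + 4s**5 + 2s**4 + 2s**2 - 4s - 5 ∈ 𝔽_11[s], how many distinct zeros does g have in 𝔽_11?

Evaluate at each of the 11 elements of 𝔽_11:
g(0) = 6; g(1) = 0 → root; g(2) = 10; g(3) = 5; g(4) = 3; g(5) = 8; g(6) = 7; g(7) = 5; g(8) = 10; g(9) = 1; g(10) = 0 → root.
Roots: {1, 10}.

2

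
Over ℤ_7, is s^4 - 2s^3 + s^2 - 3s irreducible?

No

Write g(s) = s^4 - 2s^3 + s^2 - 3s.
Check for roots in ℤ_7: g(0) = 0 → root; g(1) = 4; g(2) = 5; g(3) = 6; g(4) = 6; g(5) = 0 → root; g(6) = 0 → root.
g(0) = 0, so (s) divides g(s); g is reducible.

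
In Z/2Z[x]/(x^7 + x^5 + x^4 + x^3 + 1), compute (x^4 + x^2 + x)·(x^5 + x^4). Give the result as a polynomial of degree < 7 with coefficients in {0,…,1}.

x^5 + x^4 + x^2 + x

Multiply in Z/2Z[x]: (x^4 + x^2 + x)·(x^5 + x^4) = x^9 + x^8 + x^7 + x^5.
Reduce using x^7 ≡ x^5 + x^4 + x^3 + 1 (mod x^7 + x^5 + x^4 + x^3 + 1).
Reduced: x^5 + x^4 + x^2 + x.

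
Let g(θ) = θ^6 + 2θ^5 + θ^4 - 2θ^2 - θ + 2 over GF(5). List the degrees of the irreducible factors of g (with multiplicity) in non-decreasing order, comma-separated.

Roots in GF(5): g(0) = 2; g(1) = 3; g(2) = 1; g(3) = 2; g(4) = 1.
Complete factorization: g(θ) = (θ^6 + 2θ^5 + θ^4 - 2θ^2 - θ + 2).
Factor degrees with multiplicity: 6 = 6.

6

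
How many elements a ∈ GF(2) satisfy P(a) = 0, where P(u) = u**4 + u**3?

Evaluate at each of the 2 elements of GF(2):
P(0) = 0 → root; P(1) = 0 → root.
Roots: {0, 1}.

2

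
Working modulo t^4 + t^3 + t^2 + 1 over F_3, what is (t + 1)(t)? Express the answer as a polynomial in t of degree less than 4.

Multiply in F_3[t]: (t + 1)·(t) = t^2 + t.
Reduced: t^2 + t.

t^2 + t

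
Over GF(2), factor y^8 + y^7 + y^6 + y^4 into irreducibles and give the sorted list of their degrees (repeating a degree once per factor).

1, 1, 1, 1, 1, 3

Write f(y) = y^8 + y^7 + y^6 + y^4.
Roots in GF(2): f(0) = 0 → root; f(1) = 0 → root.
Linear factors from roots: (y), (y + 1).
Complete factorization: f(y) = (y + 1)·(y)^4·(y^3 + y + 1).
Factor degrees with multiplicity: 1 + 1 + 1 + 1 + 1 + 3 = 8.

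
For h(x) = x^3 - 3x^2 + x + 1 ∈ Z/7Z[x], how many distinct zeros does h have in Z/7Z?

3

Evaluate at each of the 7 elements of Z/7Z:
h(0) = 1; h(1) = 0 → root; h(2) = 6; h(3) = 4; h(4) = 0 → root; h(5) = 0 → root; h(6) = 3.
Roots: {1, 4, 5}.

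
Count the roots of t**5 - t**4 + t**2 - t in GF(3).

3

Write f(t) = t**5 - t**4 + t**2 - t.
Evaluate at each of the 3 elements of GF(3):
f(0) = 0 → root; f(1) = 0 → root; f(2) = 0 → root.
Roots: {0, 1, 2}.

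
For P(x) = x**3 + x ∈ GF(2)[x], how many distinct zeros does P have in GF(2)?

Evaluate at each of the 2 elements of GF(2):
P(0) = 0 → root; P(1) = 0 → root.
Roots: {0, 1}.

2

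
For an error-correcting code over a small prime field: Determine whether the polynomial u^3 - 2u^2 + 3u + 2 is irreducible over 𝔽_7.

Yes

Write P(u) = u^3 - 2u^2 + 3u + 2.
Check for roots in 𝔽_7: P(0) = 2; P(1) = 4; P(2) = 1; P(3) = 6; P(4) = 4; P(5) = 1; P(6) = 3.
No roots. A degree-3 polynomial over a field with no linear factor is irreducible.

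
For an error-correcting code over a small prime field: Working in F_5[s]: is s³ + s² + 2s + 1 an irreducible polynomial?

Write h(s) = s³ + s² + 2s + 1.
Check for roots in F_5: h(0) = 1; h(1) = 0 → root; h(2) = 2; h(3) = 3; h(4) = 4.
h(1) = 0, so (s − 1) divides h(s); h is reducible.

No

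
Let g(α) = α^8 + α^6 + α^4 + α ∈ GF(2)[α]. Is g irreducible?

Check for roots in GF(2): g(0) = 0 → root; g(1) = 0 → root.
g(0) = 0, so (α) divides g(α); g is reducible.

No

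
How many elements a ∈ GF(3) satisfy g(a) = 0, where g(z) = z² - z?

2

Evaluate at each of the 3 elements of GF(3):
g(0) = 0 → root; g(1) = 0 → root; g(2) = 2.
Roots: {0, 1}.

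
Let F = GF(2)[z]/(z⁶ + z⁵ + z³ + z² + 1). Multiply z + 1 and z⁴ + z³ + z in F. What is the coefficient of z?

Multiply in GF(2)[z]: (z + 1)·(z⁴ + z³ + z) = z⁵ + z³ + z² + z.
Reduced: z⁵ + z³ + z² + z.

1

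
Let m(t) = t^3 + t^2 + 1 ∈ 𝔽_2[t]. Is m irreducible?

Yes

Check for roots in 𝔽_2: m(0) = 1; m(1) = 1.
No roots. A degree-3 polynomial over a field with no linear factor is irreducible.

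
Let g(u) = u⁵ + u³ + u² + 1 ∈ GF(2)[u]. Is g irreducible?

Check for roots in GF(2): g(0) = 1; g(1) = 0 → root.
g(1) = 0, so (u − 1) divides g(u); g is reducible.

No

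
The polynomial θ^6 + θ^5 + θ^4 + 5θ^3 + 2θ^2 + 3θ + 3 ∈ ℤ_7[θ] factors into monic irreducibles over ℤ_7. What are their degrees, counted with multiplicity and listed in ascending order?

Write g(θ) = θ^6 + θ^5 + θ^4 + 5θ^3 + 2θ^2 + 3θ + 3.
Linear factors from roots: (θ + 4).
Complete factorization: g(θ) = (θ + 4)^2·(θ^2 + θ + 4)·(θ^2 + 6θ + 3).
Factor degrees with multiplicity: 1 + 1 + 2 + 2 = 6.

1, 1, 2, 2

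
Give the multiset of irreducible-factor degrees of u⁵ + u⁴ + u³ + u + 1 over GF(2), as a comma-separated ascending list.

5

Write f(u) = u⁵ + u⁴ + u³ + u + 1.
Roots in GF(2): f(0) = 1; f(1) = 1.
Complete factorization: f(u) = (u⁵ + u⁴ + u³ + u + 1).
Factor degrees with multiplicity: 5 = 5.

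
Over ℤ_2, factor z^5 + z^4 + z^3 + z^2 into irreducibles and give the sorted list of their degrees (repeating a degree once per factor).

1, 1, 1, 1, 1

Write g(z) = z^5 + z^4 + z^3 + z^2.
Roots in ℤ_2: g(0) = 0 → root; g(1) = 0 → root.
Linear factors from roots: (z), (z + 1).
Complete factorization: g(z) = (z)^2·(z + 1)^3.
Factor degrees with multiplicity: 1 + 1 + 1 + 1 + 1 = 5.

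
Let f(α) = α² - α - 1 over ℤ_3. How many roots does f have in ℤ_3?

Evaluate at each of the 3 elements of ℤ_3:
f(0) = 2; f(1) = 2; f(2) = 1.
No element is a root.

0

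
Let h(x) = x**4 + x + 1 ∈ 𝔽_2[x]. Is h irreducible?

Check for roots in 𝔽_2: h(0) = 1; h(1) = 1.
No roots, so no linear factors.
Monic irreducibles of degree 2 over GF(2): x**2 + x + 1.
None of them divide h (all give nonzero remainder).
No irreducible factor of degree ≤ 2 exists, so h is irreducible over GF(2).

Yes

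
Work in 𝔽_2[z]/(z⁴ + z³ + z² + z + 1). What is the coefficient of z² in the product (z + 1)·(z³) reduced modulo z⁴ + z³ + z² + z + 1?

1

Multiply in 𝔽_2[z]: (z + 1)·(z³) = z⁴ + z³.
Reduce using z⁴ ≡ z³ + z² + z + 1 (mod z⁴ + z³ + z² + z + 1).
Reduced: z² + z + 1.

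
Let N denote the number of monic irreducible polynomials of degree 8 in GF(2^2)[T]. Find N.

By the necklace-counting formula, N_4(8) = (1/8) Σ_{d|8} μ(8/d)·4^d.
Divisors of 8: 1, 2, 4, 8; μ(8/d) for each: 0, 0, -1, 1.
Σ = − 4^4 + 4^8 = 65280.
N = 65280/8 = 8160.

8160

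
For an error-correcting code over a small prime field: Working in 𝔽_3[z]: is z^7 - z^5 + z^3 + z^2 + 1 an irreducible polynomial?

Write P(z) = z^7 - z^5 + z^3 + z^2 + 1.
Check for roots in 𝔽_3: P(0) = 1; P(1) = 0 → root; P(2) = 1.
P(1) = 0, so (z − 1) divides P(z); P is reducible.

No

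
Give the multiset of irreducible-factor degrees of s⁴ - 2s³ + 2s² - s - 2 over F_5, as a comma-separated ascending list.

Write g(s) = s⁴ - 2s³ + 2s² - s - 2.
Roots in F_5: g(0) = 3; g(1) = 3; g(2) = 4; g(3) = 0 → root; g(4) = 4.
Linear factors from roots: (s + 2).
Complete factorization: g(s) = (s + 2)^2·(s² - s + 2).
Factor degrees with multiplicity: 1 + 1 + 2 = 4.

1, 1, 2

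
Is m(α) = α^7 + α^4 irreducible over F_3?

No

Check for roots in F_3: m(0) = 0 → root; m(1) = 2; m(2) = 0 → root.
m(0) = 0, so (α) divides m(α); m is reducible.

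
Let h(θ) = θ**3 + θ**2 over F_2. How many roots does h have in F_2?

2

Evaluate at each of the 2 elements of F_2:
h(0) = 0 → root; h(1) = 0 → root.
Roots: {0, 1}.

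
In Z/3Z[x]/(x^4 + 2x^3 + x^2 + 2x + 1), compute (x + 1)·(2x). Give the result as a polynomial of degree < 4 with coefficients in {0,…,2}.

2x^2 + 2x

Multiply in Z/3Z[x]: (x + 1)·(2x) = 2x^2 + 2x.
Reduced: 2x^2 + 2x.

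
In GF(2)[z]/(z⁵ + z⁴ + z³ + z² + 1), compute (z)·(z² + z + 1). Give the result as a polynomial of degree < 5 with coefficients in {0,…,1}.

z^3 + z^2 + z

Multiply in GF(2)[z]: (z)·(z² + z + 1) = z³ + z² + z.
Reduced: z³ + z² + z.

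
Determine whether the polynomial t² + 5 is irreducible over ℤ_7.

No

Write P(t) = t² + 5.
Check for roots in ℤ_7: P(0) = 5; P(1) = 6; P(2) = 2; P(3) = 0 → root; P(4) = 0 → root; P(5) = 2; P(6) = 6.
P(3) = 0, so (t − 3) divides P(t); P is reducible.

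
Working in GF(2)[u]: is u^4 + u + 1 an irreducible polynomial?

Yes

Write m(u) = u^4 + u + 1.
Check for roots in GF(2): m(0) = 1; m(1) = 1.
No roots, so no linear factors.
Monic irreducibles of degree 2 over GF(2): u^2 + u + 1.
None of them divide m (all give nonzero remainder).
No irreducible factor of degree ≤ 2 exists, so m is irreducible over GF(2).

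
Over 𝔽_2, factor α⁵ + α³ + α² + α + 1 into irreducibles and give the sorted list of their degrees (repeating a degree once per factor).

Write g(α) = α⁵ + α³ + α² + α + 1.
Roots in 𝔽_2: g(0) = 1; g(1) = 1.
Complete factorization: g(α) = (α⁵ + α³ + α² + α + 1).
Factor degrees with multiplicity: 5 = 5.

5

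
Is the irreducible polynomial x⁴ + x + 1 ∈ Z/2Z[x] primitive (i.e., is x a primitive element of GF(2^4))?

Yes

Write f(x) = x⁴ + x + 1.
|GF(2^4)^×| = 2^4 − 1 = 15. Prime factorization: 15 = 3·5.
f is primitive ⇔ x has order 15 in GF(2)[x]/(f), i.e. x^(15/q) ≠ 1 for each prime q | 15.
x^(5) mod f = x² + x.
x^(3) mod f = x³.
None equal 1, so x has full order 15; f is primitive.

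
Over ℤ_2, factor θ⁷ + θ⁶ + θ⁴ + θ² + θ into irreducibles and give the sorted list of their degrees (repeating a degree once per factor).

1, 2, 2, 2

Write h(θ) = θ⁷ + θ⁶ + θ⁴ + θ² + θ.
Roots in ℤ_2: h(0) = 0 → root; h(1) = 1.
Linear factors from roots: (θ).
Complete factorization: h(θ) = (θ)·(θ² + θ + 1)^3.
Factor degrees with multiplicity: 1 + 2 + 2 + 2 = 7.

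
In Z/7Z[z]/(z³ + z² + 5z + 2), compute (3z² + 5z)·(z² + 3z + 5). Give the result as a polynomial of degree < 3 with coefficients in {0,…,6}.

4z^2 + 6z + 6

Multiply in Z/7Z[z]: (3z² + 5z)·(z² + 3z + 5) = 3z⁴ + 2z² + 4z.
Reduce using z³ ≡ 6z² + 2z + 5 (mod z³ + z² + 5z + 2).
Reduced: 4z² + 6z + 6.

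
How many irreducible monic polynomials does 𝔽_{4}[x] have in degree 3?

x^(4^3) − x is the product of all monic irreducibles of degree dividing 3; Möbius inversion gives N = (1/3) Σ μ(3/d)·4^d.
Divisors of 3: 1, 3; μ(3/d) for each: -1, 1.
Σ = − 4^1 + 4^3 = 60.
N = 60/3 = 20.

20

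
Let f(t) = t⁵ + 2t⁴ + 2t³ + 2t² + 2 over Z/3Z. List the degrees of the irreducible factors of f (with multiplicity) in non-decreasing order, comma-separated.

Roots in Z/3Z: f(0) = 2; f(1) = 0 → root; f(2) = 0 → root.
Linear factors from roots: (t + 2), (t + 1).
Complete factorization: f(t) = (t + 1)·(t + 2)·(t³ + 2t² + 1).
Factor degrees with multiplicity: 1 + 1 + 3 = 5.

1, 1, 3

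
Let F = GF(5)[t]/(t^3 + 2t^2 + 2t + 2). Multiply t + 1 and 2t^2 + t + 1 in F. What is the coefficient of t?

Multiply in GF(5)[t]: (t + 1)·(2t^2 + t + 1) = 2t^3 + 3t^2 + 2t + 1.
Reduce using t^3 ≡ 3t^2 + 3t + 3 (mod t^3 + 2t^2 + 2t + 2).
Reduced: 4t^2 + 3t + 2.

3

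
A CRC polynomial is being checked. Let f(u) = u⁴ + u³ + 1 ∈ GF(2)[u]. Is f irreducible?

Yes

Check for roots in GF(2): f(0) = 1; f(1) = 1.
No roots, so no linear factors.
Monic irreducibles of degree 2 over GF(2): u² + u + 1.
None of them divide f (all give nonzero remainder).
No irreducible factor of degree ≤ 2 exists, so f is irreducible over GF(2).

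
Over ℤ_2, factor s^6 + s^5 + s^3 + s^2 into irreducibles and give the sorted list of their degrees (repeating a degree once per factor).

Write h(s) = s^6 + s^5 + s^3 + s^2.
Roots in ℤ_2: h(0) = 0 → root; h(1) = 0 → root.
Linear factors from roots: (s), (s + 1).
Complete factorization: h(s) = (s)^2·(s + 1)^2·(s^2 + s + 1).
Factor degrees with multiplicity: 1 + 1 + 1 + 1 + 2 = 6.

1, 1, 1, 1, 2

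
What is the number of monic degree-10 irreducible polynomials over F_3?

5880

By the necklace-counting formula, N_3(10) = (1/10) Σ_{d|10} μ(10/d)·3^d.
Divisors of 10: 1, 2, 5, 10; μ(10/d) for each: 1, -1, -1, 1.
Σ = 3^1 − 3^2 − 3^5 + 3^10 = 58800.
N = 58800/10 = 5880.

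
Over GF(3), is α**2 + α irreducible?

Write h(α) = α**2 + α.
Check for roots in GF(3): h(0) = 0 → root; h(1) = 2; h(2) = 0 → root.
h(0) = 0, so (α) divides h(α); h is reducible.

No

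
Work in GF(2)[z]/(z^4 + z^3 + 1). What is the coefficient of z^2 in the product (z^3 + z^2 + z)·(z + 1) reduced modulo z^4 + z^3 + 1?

0

Multiply in GF(2)[z]: (z^3 + z^2 + z)·(z + 1) = z^4 + z.
Reduce using z^4 ≡ z^3 + 1 (mod z^4 + z^3 + 1).
Reduced: z^3 + z + 1.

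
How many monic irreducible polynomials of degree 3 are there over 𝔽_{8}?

The number of monic irreducibles of degree 3 over GF(8) is (1/3)·Σ_{d∣3} μ(3/d) 8^d.
Divisors of 3: 1, 3; μ(3/d) for each: -1, 1.
Σ = − 8^1 + 8^3 = 504.
N = 504/3 = 168.

168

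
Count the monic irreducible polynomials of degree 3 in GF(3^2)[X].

240

x^(9^3) − x is the product of all monic irreducibles of degree dividing 3; Möbius inversion gives N = (1/3) Σ μ(3/d)·9^d.
Divisors of 3: 1, 3; μ(3/d) for each: -1, 1.
Σ = − 9^1 + 9^3 = 720.
N = 720/3 = 240.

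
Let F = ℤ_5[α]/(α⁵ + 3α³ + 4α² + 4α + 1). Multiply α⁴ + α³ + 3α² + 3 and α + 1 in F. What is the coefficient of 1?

2

Multiply in ℤ_5[α]: (α⁴ + α³ + 3α² + 3)·(α + 1) = α⁵ + 2α⁴ + 4α³ + 3α² + 3α + 3.
Reduce using α⁵ ≡ 2α³ + α² + α + 4 (mod α⁵ + 3α³ + 4α² + 4α + 1).
Reduced: 2α⁴ + α³ + 4α² + 4α + 2.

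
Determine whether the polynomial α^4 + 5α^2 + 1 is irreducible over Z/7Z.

No

Write P(α) = α^4 + 5α^2 + 1.
Check for roots in Z/7Z: P(0) = 1; P(1) = 0 → root; P(2) = 2; P(3) = 1; P(4) = 1; P(5) = 2; P(6) = 0 → root.
P(1) = 0, so (α − 1) divides P(α); P is reducible.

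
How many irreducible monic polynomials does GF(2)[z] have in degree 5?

6

By the necklace-counting formula, N_2(5) = (1/5) Σ_{d|5} μ(5/d)·2^d.
Divisors of 5: 1, 5; μ(5/d) for each: -1, 1.
Σ = − 2^1 + 2^5 = 30.
N = 30/5 = 6.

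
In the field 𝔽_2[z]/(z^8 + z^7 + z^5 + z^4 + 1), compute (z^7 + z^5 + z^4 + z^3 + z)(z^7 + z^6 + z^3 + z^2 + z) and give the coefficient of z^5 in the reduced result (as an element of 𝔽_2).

Multiply in 𝔽_2[z]: (z^7 + z^5 + z^4 + z^3 + z)·(z^7 + z^6 + z^3 + z^2 + z) = z^14 + z^13 + z^12 + z^10 + z^8 + z^7 + z^6 + z^3 + z^2.
Reduce using z^8 ≡ z^7 + z^5 + z^4 + 1 (mod z^8 + z^7 + z^5 + z^4 + 1).
Reduced: z^6 + z^3 + z^2 + z + 1.

0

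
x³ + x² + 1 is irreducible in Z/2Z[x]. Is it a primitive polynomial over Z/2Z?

Yes

Write f(x) = x³ + x² + 1.
|GF(2^3)^×| = 2^3 − 1 = 7. Prime factorization: 7 = 7.
f is primitive ⇔ x has order 7 in GF(2)[x]/(f), i.e. x^(7/q) ≠ 1 for each prime q | 7.
x^(1) mod f = x.
None equal 1, so x has full order 7; f is primitive.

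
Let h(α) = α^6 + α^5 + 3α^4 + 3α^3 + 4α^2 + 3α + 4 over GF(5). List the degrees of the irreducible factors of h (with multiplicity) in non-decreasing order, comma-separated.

Roots in GF(5): h(0) = 4; h(1) = 4; h(2) = 4; h(3) = 0 → root; h(4) = 0 → root.
Linear factors from roots: (α + 2), (α + 1).
Complete factorization: h(α) = (α + 1)·(α + 2)^2·(α^3 + α^2 + 1).
Factor degrees with multiplicity: 1 + 1 + 1 + 3 = 6.

1, 1, 1, 3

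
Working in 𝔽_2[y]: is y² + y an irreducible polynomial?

Write m(y) = y² + y.
Check for roots in 𝔽_2: m(0) = 0 → root; m(1) = 0 → root.
m(0) = 0, so (y) divides m(y); m is reducible.

No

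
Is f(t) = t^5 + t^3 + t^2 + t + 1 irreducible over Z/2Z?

Yes

Check for roots in Z/2Z: f(0) = 1; f(1) = 1.
No roots, so no linear factors.
Monic irreducibles of degree 2 over GF(2): t^2 + t + 1.
None of them divide f (all give nonzero remainder).
No irreducible factor of degree ≤ 2 exists, so f is irreducible over GF(2).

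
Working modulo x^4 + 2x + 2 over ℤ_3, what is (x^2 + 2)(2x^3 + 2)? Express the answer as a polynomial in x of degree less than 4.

Multiply in ℤ_3[x]: (x^2 + 2)·(2x^3 + 2) = 2x^5 + x^3 + 2x^2 + 1.
Reduce using x^4 ≡ x + 1 (mod x^4 + 2x + 2).
Reduced: x^3 + x^2 + 2x + 1.

x^3 + x^2 + 2x + 1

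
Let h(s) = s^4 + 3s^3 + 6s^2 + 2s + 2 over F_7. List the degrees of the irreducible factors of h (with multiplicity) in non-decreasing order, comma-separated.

Linear factors from roots: (s + 6), (s + 5), (s + 4), (s + 2).
Complete factorization: h(s) = (s + 2)·(s + 4)·(s + 5)·(s + 6).
Factor degrees with multiplicity: 1 + 1 + 1 + 1 = 4.

1, 1, 1, 1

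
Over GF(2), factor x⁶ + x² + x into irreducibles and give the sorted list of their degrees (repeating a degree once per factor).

1, 2, 3

Write g(x) = x⁶ + x² + x.
Roots in GF(2): g(0) = 0 → root; g(1) = 1.
Linear factors from roots: (x).
Complete factorization: g(x) = (x)·(x² + x + 1)·(x³ + x² + 1).
Factor degrees with multiplicity: 1 + 2 + 3 = 6.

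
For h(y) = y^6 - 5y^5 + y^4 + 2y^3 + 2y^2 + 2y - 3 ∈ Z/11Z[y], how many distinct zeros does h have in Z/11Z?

4

Evaluate at each of the 11 elements of Z/11Z:
h(0) = 8; h(1) = 0 → root; h(2) = 0 → root; h(3) = 0 → root; h(4) = 2; h(5) = 8; h(6) = 4; h(7) = 4; h(8) = 0 → root; h(9) = 5; h(10) = 2.
Roots: {1, 2, 3, 8}.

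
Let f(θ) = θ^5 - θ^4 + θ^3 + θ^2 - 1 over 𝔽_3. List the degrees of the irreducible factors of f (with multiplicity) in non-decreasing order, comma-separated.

1, 2, 2

Roots in 𝔽_3: f(0) = 2; f(1) = 1; f(2) = 0 → root.
Linear factors from roots: (θ + 1).
Complete factorization: f(θ) = (θ + 1)·(θ^2 + 1)·(θ^2 + θ - 1).
Factor degrees with multiplicity: 1 + 2 + 2 = 5.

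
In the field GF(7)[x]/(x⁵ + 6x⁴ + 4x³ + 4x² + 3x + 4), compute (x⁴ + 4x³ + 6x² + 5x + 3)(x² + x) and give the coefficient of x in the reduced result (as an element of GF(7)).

Multiply in GF(7)[x]: (x⁴ + 4x³ + 6x² + 5x + 3)·(x² + x) = x⁶ + 5x⁵ + 3x⁴ + 4x³ + x² + 3x.
Reduce using x⁵ ≡ x⁴ + 3x³ + 3x² + 4x + 3 (mod x⁵ + 6x⁴ + 4x³ + 4x² + 3x + 4).
Reduced: 5x⁴ + 4x³ + 2x² + 2x + 4.

2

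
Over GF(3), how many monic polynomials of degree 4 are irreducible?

x^(3^4) − x is the product of all monic irreducibles of degree dividing 4; Möbius inversion gives N = (1/4) Σ μ(4/d)·3^d.
Divisors of 4: 1, 2, 4; μ(4/d) for each: 0, -1, 1.
Σ = − 3^2 + 3^4 = 72.
N = 72/4 = 18.

18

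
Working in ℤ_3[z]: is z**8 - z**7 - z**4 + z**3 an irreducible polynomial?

No

Write f(z) = z**8 - z**7 - z**4 + z**3.
Check for roots in ℤ_3: f(0) = 0 → root; f(1) = 0 → root; f(2) = 0 → root.
f(0) = 0, so (z) divides f(z); f is reducible.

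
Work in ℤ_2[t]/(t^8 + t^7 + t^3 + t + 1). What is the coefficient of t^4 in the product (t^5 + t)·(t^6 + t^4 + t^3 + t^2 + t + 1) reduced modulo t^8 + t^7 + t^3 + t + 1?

0

Multiply in ℤ_2[t]: (t^5 + t)·(t^6 + t^4 + t^3 + t^2 + t + 1) = t^11 + t^9 + t^8 + t^6 + t^4 + t^3 + t^2 + t.
Reduce using t^8 ≡ t^7 + t^3 + t + 1 (mod t^8 + t^7 + t^3 + t + 1).
Reduced: t^7 + t^5 + 1.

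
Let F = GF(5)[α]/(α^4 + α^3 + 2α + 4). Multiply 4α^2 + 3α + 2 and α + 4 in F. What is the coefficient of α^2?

4

Multiply in GF(5)[α]: (4α^2 + 3α + 2)·(α + 4) = 4α^3 + 4α^2 + 4α + 3.
Reduced: 4α^3 + 4α^2 + 4α + 3.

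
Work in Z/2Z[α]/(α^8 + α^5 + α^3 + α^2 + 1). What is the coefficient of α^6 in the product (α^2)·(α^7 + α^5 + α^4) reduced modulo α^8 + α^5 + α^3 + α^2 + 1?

Multiply in Z/2Z[α]: (α^2)·(α^7 + α^5 + α^4) = α^9 + α^7 + α^6.
Reduce using α^8 ≡ α^5 + α^3 + α^2 + 1 (mod α^8 + α^5 + α^3 + α^2 + 1).
Reduced: α^7 + α^4 + α^3 + α.

0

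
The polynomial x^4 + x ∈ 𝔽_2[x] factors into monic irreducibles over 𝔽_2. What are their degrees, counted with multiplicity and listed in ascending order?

Write h(x) = x^4 + x.
Roots in 𝔽_2: h(0) = 0 → root; h(1) = 0 → root.
Linear factors from roots: (x), (x + 1).
Complete factorization: h(x) = (x)·(x + 1)·(x^2 + x + 1).
Factor degrees with multiplicity: 1 + 1 + 2 = 4.

1, 1, 2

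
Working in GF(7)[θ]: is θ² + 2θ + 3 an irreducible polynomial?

Yes

Write h(θ) = θ² + 2θ + 3.
Check for roots in GF(7): h(0) = 3; h(1) = 6; h(2) = 4; h(3) = 4; h(4) = 6; h(5) = 3; h(6) = 2.
No roots. A degree-2 polynomial over a field with no linear factor is irreducible.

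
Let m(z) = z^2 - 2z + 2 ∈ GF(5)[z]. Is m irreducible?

Check for roots in GF(5): m(0) = 2; m(1) = 1; m(2) = 2; m(3) = 0 → root; m(4) = 0 → root.
m(3) = 0, so (z − 3) divides m(z); m is reducible.

No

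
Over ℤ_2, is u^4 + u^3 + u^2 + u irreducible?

Write f(u) = u^4 + u^3 + u^2 + u.
Check for roots in ℤ_2: f(0) = 0 → root; f(1) = 0 → root.
f(0) = 0, so (u) divides f(u); f is reducible.

No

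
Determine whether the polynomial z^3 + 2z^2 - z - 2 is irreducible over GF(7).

No

Write P(z) = z^3 + 2z^2 - z - 2.
Check for roots in GF(7): P(0) = 5; P(1) = 0 → root; P(2) = 5; P(3) = 5; P(4) = 6; P(5) = 0 → root; P(6) = 0 → root.
P(1) = 0, so (z − 1) divides P(z); P is reducible.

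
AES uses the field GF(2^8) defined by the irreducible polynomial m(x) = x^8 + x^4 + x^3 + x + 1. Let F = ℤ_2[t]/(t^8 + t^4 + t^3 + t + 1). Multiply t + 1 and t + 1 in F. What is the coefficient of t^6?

0

Multiply in ℤ_2[t]: (t + 1)·(t + 1) = t^2 + 1.
Reduced: t^2 + 1.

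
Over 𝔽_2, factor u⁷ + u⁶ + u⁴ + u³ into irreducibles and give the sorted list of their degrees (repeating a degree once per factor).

1, 1, 1, 1, 1, 2

Write f(u) = u⁷ + u⁶ + u⁴ + u³.
Roots in 𝔽_2: f(0) = 0 → root; f(1) = 0 → root.
Linear factors from roots: (u), (u + 1).
Complete factorization: f(u) = (u + 1)^2·(u)^3·(u² + u + 1).
Factor degrees with multiplicity: 1 + 1 + 1 + 1 + 1 + 2 = 7.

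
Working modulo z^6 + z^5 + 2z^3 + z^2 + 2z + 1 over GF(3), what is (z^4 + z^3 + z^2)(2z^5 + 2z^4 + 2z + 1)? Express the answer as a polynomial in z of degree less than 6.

Multiply in GF(3)[z]: (z^4 + z^3 + z^2)·(2z^5 + 2z^4 + 2z + 1) = 2z^9 + z^8 + z^7 + 2z^6 + 2z^5 + z^2.
Reduce using z^6 ≡ 2z^5 + z^3 + 2z^2 + z + 2 (mod z^6 + z^5 + 2z^3 + z^2 + 2z + 1).
Reduced: 2z^4 + 2z^2 + 1.

2z^4 + 2z^2 + 1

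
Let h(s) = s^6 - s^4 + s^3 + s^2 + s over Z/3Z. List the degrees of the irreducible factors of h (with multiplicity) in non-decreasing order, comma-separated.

Roots in Z/3Z: h(0) = 0 → root; h(1) = 0 → root; h(2) = 2.
Linear factors from roots: (s), (s - 1).
Complete factorization: h(s) = (s)·(s - 1)·(s^2 + 1)·(s^2 + s - 1).
Factor degrees with multiplicity: 1 + 1 + 2 + 2 = 6.

1, 1, 2, 2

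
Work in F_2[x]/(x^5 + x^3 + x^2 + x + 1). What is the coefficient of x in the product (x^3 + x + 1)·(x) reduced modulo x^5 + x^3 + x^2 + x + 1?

1

Multiply in F_2[x]: (x^3 + x + 1)·(x) = x^4 + x^2 + x.
Reduced: x^4 + x^2 + x.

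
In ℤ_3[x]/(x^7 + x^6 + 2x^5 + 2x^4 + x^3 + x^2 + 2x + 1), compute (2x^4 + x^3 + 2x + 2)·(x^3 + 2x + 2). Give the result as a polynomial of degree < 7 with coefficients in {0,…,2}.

2x^6 + x^4 + 2x^3 + 2x^2 + x + 2

Multiply in ℤ_3[x]: (2x^4 + x^3 + 2x + 2)·(x^3 + 2x + 2) = 2x^7 + x^6 + x^5 + 2x^4 + x^3 + x^2 + 2x + 1.
Reduce using x^7 ≡ 2x^6 + x^5 + x^4 + 2x^3 + 2x^2 + x + 2 (mod x^7 + x^6 + 2x^5 + 2x^4 + x^3 + x^2 + 2x + 1).
Reduced: 2x^6 + x^4 + 2x^3 + 2x^2 + x + 2.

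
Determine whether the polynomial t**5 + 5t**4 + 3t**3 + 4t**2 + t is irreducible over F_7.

No

Write g(t) = t**5 + 5t**4 + 3t**3 + 4t**2 + t.
Check for roots in F_7: g(0) = 0 → root; g(1) = 0 → root; g(2) = 0 → root; g(3) = 5; g(4) = 2; g(5) = 3; g(6) = 4.
g(0) = 0, so (t) divides g(t); g is reducible.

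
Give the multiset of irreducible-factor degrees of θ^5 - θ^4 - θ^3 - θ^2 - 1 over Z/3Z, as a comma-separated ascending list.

Write f(θ) = θ^5 - θ^4 - θ^3 - θ^2 - 1.
Roots in Z/3Z: f(0) = 2; f(1) = 0 → root; f(2) = 0 → root.
Linear factors from roots: (θ - 1), (θ + 1).
Complete factorization: f(θ) = (θ + 1)·(θ - 1)·(θ^3 - θ^2 + 1).
Factor degrees with multiplicity: 1 + 1 + 3 = 5.

1, 1, 3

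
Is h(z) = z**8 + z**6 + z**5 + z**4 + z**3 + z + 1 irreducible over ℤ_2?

Check for roots in ℤ_2: h(0) = 1; h(1) = 1.
No roots, so no linear factors.
Monic irreducibles of degree 2 over GF(2): z**2 + z + 1.
None of them divide h (all give nonzero remainder).
Monic irreducibles of degree 3 over GF(2): z**3 + z + 1, z**3 + z**2 + 1.
None of them divide h (all give nonzero remainder).
Monic irreducibles of degree 4 over GF(2): z**4 + z + 1, z**4 + z**3 + 1, z**4 + z**3 + z**2 + z + 1.
None of them divide h (all give nonzero remainder).
No irreducible factor of degree ≤ 4 exists, so h is irreducible over GF(2).

Yes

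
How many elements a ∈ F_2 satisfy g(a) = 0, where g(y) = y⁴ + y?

2

Evaluate at each of the 2 elements of F_2:
g(0) = 0 → root; g(1) = 0 → root.
Roots: {0, 1}.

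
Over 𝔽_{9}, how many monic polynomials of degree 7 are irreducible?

The number of monic irreducibles of degree 7 over GF(9) is (1/7)·Σ_{d∣7} μ(7/d) 9^d.
Divisors of 7: 1, 7; μ(7/d) for each: -1, 1.
Σ = − 9^1 + 9^7 = 4782960.
N = 4782960/7 = 683280.

683280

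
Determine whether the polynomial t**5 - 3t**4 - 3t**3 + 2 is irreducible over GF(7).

Write h(t) = t**5 - 3t**4 - 3t**3 + 2.
Check for roots in GF(7): h(0) = 2; h(1) = 4; h(2) = 4; h(3) = 5; h(4) = 3; h(5) = 2; h(6) = 1.
No roots, so no linear factors.
Degree-2 irreducible divisors: test the 21 monic irreducibles of degree 2 over GF(7).
None of them divide h (all give nonzero remainder).
No irreducible factor of degree ≤ 2 exists, so h is irreducible over GF(7).

Yes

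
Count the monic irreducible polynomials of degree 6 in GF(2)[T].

Gauss's count: N_{2}(6) = (1/6) Σ_{d|6} μ(6/d)·2^d.
Divisors of 6: 1, 2, 3, 6; μ(6/d) for each: 1, -1, -1, 1.
Σ = 2^1 − 2^2 − 2^3 + 2^6 = 54.
N = 54/6 = 9.

9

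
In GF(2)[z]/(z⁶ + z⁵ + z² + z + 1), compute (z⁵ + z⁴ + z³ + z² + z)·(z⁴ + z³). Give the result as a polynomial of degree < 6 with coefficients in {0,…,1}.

Multiply in GF(2)[z]: (z⁵ + z⁴ + z³ + z² + z)·(z⁴ + z³) = z⁹ + z⁴.
Reduce using z⁶ ≡ z⁵ + z² + z + 1 (mod z⁶ + z⁵ + z² + z + 1).
Reduced: z⁴ + z³ + z² + 1.

z^4 + z^3 + z^2 + 1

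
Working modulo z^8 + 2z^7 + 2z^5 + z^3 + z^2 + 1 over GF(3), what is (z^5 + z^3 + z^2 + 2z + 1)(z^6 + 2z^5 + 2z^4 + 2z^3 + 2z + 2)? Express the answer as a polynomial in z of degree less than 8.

z^6 + 2z^4 + 2z^3 + 2

Multiply in GF(3)[z]: (z^5 + z^3 + z^2 + 2z + 1)·(z^6 + 2z^5 + 2z^4 + 2z^3 + 2z + 2) = z^11 + 2z^10 + 2z^8 + 2z^6 + z^5 + 2z^4 + 2.
Reduce using z^8 ≡ z^7 + z^5 + 2z^3 + 2z^2 + 2 (mod z^8 + 2z^7 + 2z^5 + z^3 + z^2 + 1).
Reduced: z^6 + 2z^4 + 2z^3 + 2.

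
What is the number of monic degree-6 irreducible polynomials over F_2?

By the necklace-counting formula, N_2(6) = (1/6) Σ_{d|6} μ(6/d)·2^d.
Divisors of 6: 1, 2, 3, 6; μ(6/d) for each: 1, -1, -1, 1.
Σ = 2^1 − 2^2 − 2^3 + 2^6 = 54.
N = 54/6 = 9.

9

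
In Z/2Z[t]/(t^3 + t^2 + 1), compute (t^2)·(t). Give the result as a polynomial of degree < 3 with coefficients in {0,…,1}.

t^2 + 1

Multiply in Z/2Z[t]: (t^2)·(t) = t^3.
Reduce using t^3 ≡ t^2 + 1 (mod t^3 + t^2 + 1).
Reduced: t^2 + 1.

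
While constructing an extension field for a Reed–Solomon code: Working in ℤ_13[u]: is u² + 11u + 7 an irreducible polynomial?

Write f(u) = u² + 11u + 7.
Check each element of ℤ_13 for a root: f(0)=7, f(1)=6, f(2)=7, f(3)=10, f(4)=2, f(5)=9, f(6)=5, f(7)=3, f(8)=3, f(9)=5, f(10)=9, f(11)=2, f(12)=10.
No roots. A degree-2 polynomial over a field with no linear factor is irreducible.

Yes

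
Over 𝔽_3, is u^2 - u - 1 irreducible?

Yes

Write h(u) = u^2 - u - 1.
Check for roots in 𝔽_3: h(0) = 2; h(1) = 2; h(2) = 1.
No roots. A degree-2 polynomial over a field with no linear factor is irreducible.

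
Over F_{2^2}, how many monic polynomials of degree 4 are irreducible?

60

By the necklace-counting formula, N_4(4) = (1/4) Σ_{d|4} μ(4/d)·4^d.
Divisors of 4: 1, 2, 4; μ(4/d) for each: 0, -1, 1.
Σ = − 4^2 + 4^4 = 240.
N = 240/4 = 60.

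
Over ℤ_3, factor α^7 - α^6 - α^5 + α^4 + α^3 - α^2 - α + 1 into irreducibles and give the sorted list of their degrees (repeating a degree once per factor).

Write h(α) = α^7 - α^6 - α^5 + α^4 + α^3 - α^2 - α + 1.
Roots in ℤ_3: h(0) = 1; h(1) = 0 → root; h(2) = 0 → root.
Linear factors from roots: (α - 1), (α + 1).
Complete factorization: h(α) = (α + 1)·(α - 1)^2·(α^2 + α - 1)·(α^2 - α - 1).
Factor degrees with multiplicity: 1 + 1 + 1 + 2 + 2 = 7.

1, 1, 1, 2, 2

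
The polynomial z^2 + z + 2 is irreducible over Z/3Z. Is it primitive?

Yes

Write f(z) = z^2 + z + 2.
|GF(3^2)^×| = 3^2 − 1 = 8. Prime factorization: 8 = 2^3.
f is primitive ⇔ z has order 8 in GF(3)[z]/(f), i.e. z^(8/q) ≠ 1 for each prime q | 8.
z^(4) mod f = 2.
None equal 1, so z has full order 8; f is primitive.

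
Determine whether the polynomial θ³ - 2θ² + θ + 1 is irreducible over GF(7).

Write f(θ) = θ³ - 2θ² + θ + 1.
Check for roots in GF(7): f(0) = 1; f(1) = 1; f(2) = 3; f(3) = 6; f(4) = 2; f(5) = 4; f(6) = 4.
No roots. A degree-3 polynomial over a field with no linear factor is irreducible.

Yes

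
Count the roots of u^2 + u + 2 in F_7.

1

Write h(u) = u^2 + u + 2.
Evaluate at each of the 7 elements of F_7:
h(0) = 2; h(1) = 4; h(2) = 1; h(3) = 0 → root; h(4) = 1; h(5) = 4; h(6) = 2.
Roots: {3}.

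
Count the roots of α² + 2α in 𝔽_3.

2

Write P(α) = α² + 2α.
Evaluate at each of the 3 elements of 𝔽_3:
P(0) = 0 → root; P(1) = 0 → root; P(2) = 2.
Roots: {0, 1}.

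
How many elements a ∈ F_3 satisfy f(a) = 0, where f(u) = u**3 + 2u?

Evaluate at each of the 3 elements of F_3:
f(0) = 0 → root; f(1) = 0 → root; f(2) = 0 → root.
Roots: {0, 1, 2}.

3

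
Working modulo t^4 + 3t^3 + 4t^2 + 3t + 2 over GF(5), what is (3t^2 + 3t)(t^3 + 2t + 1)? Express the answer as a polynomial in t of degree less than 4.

2t^3 + 4t^2 + 2

Multiply in GF(5)[t]: (3t^2 + 3t)·(t^3 + 2t + 1) = 3t^5 + 3t^4 + t^3 + 4t^2 + 3t.
Reduce using t^4 ≡ 2t^3 + t^2 + 2t + 3 (mod t^4 + 3t^3 + 4t^2 + 3t + 2).
Reduced: 2t^3 + 4t^2 + 2.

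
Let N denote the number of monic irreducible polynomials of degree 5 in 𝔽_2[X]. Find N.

x^(2^5) − x is the product of all monic irreducibles of degree dividing 5; Möbius inversion gives N = (1/5) Σ μ(5/d)·2^d.
Divisors of 5: 1, 5; μ(5/d) for each: -1, 1.
Σ = − 2^1 + 2^5 = 30.
N = 30/5 = 6.

6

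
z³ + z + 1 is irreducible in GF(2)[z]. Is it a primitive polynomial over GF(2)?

Yes

Write f(z) = z³ + z + 1.
|GF(2^3)^×| = 2^3 − 1 = 7. Prime factorization: 7 = 7.
f is primitive ⇔ z has order 7 in GF(2)[z]/(f), i.e. z^(7/q) ≠ 1 for each prime q | 7.
z^(1) mod f = z.
None equal 1, so z has full order 7; f is primitive.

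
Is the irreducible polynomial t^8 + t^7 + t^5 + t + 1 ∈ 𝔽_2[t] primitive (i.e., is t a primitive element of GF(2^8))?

Write f(t) = t^8 + t^7 + t^5 + t + 1.
|GF(2^8)^×| = 2^8 − 1 = 255. Prime factorization: 255 = 3·5·17.
f is primitive ⇔ t has order 255 in GF(2)[t]/(f), i.e. t^(255/q) ≠ 1 for each prime q | 255.
t^(85) mod f = 1
t^(51) mod f = t^6 + t^4 + t^3 + t.
t^(15) mod f = t^5 + t^4 + t^3.
Since t^(85) = 1, the order of t divides 85 < 255; not primitive.

No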